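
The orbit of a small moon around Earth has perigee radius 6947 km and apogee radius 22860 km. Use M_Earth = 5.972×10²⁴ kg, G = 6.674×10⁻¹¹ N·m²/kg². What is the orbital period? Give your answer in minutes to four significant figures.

μ = GM = 6.674×10⁻¹¹ × 5.972×10²⁴ = 3.986×10¹⁴ m³/s².
Semi-major axis a = (r_p + r_a)/2 = (6947.0 + 22860)/2 = 14904 km = 1.490×10⁷ m.
By Kepler's third law T = 2π√(a³/μ) = 2π × 2.882×10³ = 1.811×10⁴ s.
= 301.8 minutes.

T ≈ 301.8 minutes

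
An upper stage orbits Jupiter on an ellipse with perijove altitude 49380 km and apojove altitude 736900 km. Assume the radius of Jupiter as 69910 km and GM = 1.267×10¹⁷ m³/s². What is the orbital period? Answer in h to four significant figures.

r_p = 69910 + 49380 = 119290 km = 1.1929×10⁸ m.
r_a = 69910 + 736900 = 806810 km = 8.0681×10⁸ m.
Semi-major axis a = (r_p + r_a)/2 = (1.1929×10⁵ + 8.0681×10⁵)/2 = 4.6305×10⁵ km = 4.630×10⁸ m.
By Kepler's third law T = 2π√(a³/μ) = 2π × 2.799×10⁴ = 1.759×10⁵ s.
= 48.86 h.

T ≈ 48.86 h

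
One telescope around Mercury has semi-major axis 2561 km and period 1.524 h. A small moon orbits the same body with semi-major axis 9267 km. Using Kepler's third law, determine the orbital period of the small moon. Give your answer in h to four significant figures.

T₂ ≈ 10.49 h

Kepler's third law: T² ∝ a³, so T₂ = T₁ (a₂/a₁)^(3/2).
a₂/a₁ = 3.619, (a₂/a₁)^(3/2) = 6.883.
T₂ = 1.524 × 6.883 = 10.49 h.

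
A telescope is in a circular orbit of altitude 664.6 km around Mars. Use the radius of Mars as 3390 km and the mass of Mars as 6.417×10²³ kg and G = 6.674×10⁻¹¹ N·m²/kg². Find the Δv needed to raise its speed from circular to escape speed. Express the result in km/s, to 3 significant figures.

Δv ≈ 1.35 km/s

μ = GM = 6.674×10⁻¹¹ × 6.417×10²³ = 4.283×10¹³ m³/s².
r = 3390 + 664.6 = 4054.6 km = 4.0546×10⁶ m.
Circular speed v_c = √(μ/r) = 3250 m/s.
Escape speed v_esc = √(2μ/r) = √2 × v_c = 4596 m/s.
Δv = v_esc − v_c = 1346 m/s = 1.346 km/s.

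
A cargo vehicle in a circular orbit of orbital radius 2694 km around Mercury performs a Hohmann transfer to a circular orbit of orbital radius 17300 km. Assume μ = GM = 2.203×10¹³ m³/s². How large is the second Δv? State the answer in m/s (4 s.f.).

Δv ≈ 542.7 m/s

r₁ = 2694 km = 2.694×10⁶ m.
r₂ = 17300 km = 1.730×10⁷ m.
Transfer ellipse a_t = (r₁ + r₂)/2 = 9.997×10⁶ m.
At r₁: circular v_c1 = √(μ/r₁) = 2860 m/s; transfer-periherm v_p = √[μ(2/r₁ − 1/a_t)] = 3762 m/s.
At r₂: circular v_c2 = √(μ/r₂) = 1128 m/s; transfer-apoherm v_a = √[μ(2/r₂ − 1/a_t)] = 585.8 m/s.
Δv₂ = v_c2 − v_a = 542.7 m/s.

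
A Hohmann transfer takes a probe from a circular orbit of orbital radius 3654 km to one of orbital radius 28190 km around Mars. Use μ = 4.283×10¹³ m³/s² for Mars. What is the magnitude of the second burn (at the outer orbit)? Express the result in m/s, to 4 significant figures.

r₁ = 3654 km = 3.654×10⁶ m.
r₂ = 28190 km = 2.819×10⁷ m.
Transfer ellipse a_t = (r₁ + r₂)/2 = 1.592×10⁷ m.
At r₁: circular v_c1 = √(μ/r₁) = 3424 m/s; transfer-periapsis v_p = √[μ(2/r₁ − 1/a_t)] = 4556 m/s.
At r₂: circular v_c2 = √(μ/r₂) = 1233 m/s; transfer-apoapsis v_a = √[μ(2/r₂ − 1/a_t)] = 590.5 m/s.
Δv₂ = v_c2 − v_a = 642.1 m/s.

Δv ≈ 642.1 m/s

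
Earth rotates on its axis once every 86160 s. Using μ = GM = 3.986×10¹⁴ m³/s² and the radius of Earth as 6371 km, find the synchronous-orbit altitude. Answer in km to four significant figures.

A synchronous orbit has period T, so by Kepler's third law a = (μT²/4π²)^(1/3).
μT²/4π² = 3.986×10¹⁴ × (8.616×10⁴)² / 39.48 = 7.495×10²² m³.
a = 4.216×10⁷ m = 42163 km.
Altitude h = a − R = 42163 − 6371 = 35792 km.

h_sync ≈ 35790 km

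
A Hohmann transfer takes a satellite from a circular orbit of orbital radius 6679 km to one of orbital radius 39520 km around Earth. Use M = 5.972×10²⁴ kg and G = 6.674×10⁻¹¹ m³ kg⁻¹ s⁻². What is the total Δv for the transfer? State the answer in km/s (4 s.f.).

μ = GM = 6.674×10⁻¹¹ × 5.972×10²⁴ = 3.986×10¹⁴ m³/s².
r₁ = 6679 km = 6.679×10⁶ m.
r₂ = 39520 km = 3.952×10⁷ m.
Transfer ellipse a_t = (r₁ + r₂)/2 = 2.310×10⁷ m.
At r₁: circular v_c1 = √(μ/r₁) = 7725 m/s; transfer-perigee v_p = √[μ(2/r₁ − 1/a_t)] = 10100 m/s.
Δv₁ = v_p − v_c1 = 2379 m/s.
At r₂: circular v_c2 = √(μ/r₂) = 3176 m/s; transfer-apogee v_a = √[μ(2/r₂ − 1/a_t)] = 1708 m/s.
Δv₂ = v_c2 − v_a = 1468 m/s.
Total Δv = Δv₁ + Δv₂ = 3847 m/s = 3.847 km/s.

Δv_total ≈ 3.847 km/s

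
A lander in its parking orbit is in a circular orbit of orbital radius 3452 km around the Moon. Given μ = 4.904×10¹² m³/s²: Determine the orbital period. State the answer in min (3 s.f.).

r = 3452 km = 3.452×10⁶ m.
Kepler's third law: T = 2π√(r³/μ) = 2π√((3.452×10⁶)³ / 4.904×10¹²).
r³/μ = 8.388×10⁶ s², so T = 2π × 2.896×10³ = 1.820×10⁴ s.
Converting: 1.820×10⁴ s ÷ 60.00 = 303.3 min.

T ≈ 303 min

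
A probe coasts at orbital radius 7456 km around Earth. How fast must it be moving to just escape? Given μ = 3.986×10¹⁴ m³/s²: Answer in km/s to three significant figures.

v_esc ≈ 10.3 km/s

r = 7456 km = 7.456×10⁶ m.
Escape speed v_esc = √(2μ/r) = √(2 × 3.986×10¹⁴ / 7.456×10⁶) = √(1.069×10⁸) = 10340 m/s.
= 10.34 km/s.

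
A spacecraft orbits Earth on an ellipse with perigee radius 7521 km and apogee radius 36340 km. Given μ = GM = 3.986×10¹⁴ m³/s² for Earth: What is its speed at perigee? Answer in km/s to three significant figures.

v ≈ 9.37 km/s

Semi-major axis a = (r_p + r_a)/2 = 21930 km = 2.193×10⁷ m.
Vis-viva: v² = μ(2/r − 1/a) = 3.986×10¹⁴ × (2.659×10⁻⁷ − 4.560×10⁻⁸) = 8.782×10⁷ m²/s².
v = 9371 m/s = 9.371 km/s.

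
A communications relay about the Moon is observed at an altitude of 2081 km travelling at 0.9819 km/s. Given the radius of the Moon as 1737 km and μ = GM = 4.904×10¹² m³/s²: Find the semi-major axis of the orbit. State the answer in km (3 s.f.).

a ≈ 3060 km

r = 1737 + 2081 = 3818.0 km = 3.818×10⁶ m.
Vis-viva rearranged: 1/a = 2/r − v²/μ = 5.238×10⁻⁷ − 1.966×10⁻⁷ = 3.272×10⁻⁷ m⁻¹.
a = 3.056×10⁶ m = 3055.9 km.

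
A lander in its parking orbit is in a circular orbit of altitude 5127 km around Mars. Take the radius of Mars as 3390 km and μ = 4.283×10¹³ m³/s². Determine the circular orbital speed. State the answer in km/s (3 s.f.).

r = 3390 + 5127 = 8517.0 km = 8.5170×10⁶ m.
For a circular orbit v = √(μ/r) = √(4.283×10¹³ / 8.517×10⁶) = √(5.029×10⁶) = 2242 m/s.
That is 2.242 km/s.

v ≈ 2.24 km/s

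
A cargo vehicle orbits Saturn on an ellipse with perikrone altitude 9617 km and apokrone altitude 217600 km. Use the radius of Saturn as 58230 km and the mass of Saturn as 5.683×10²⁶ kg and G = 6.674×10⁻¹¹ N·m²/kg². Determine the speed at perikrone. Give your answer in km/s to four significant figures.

v ≈ 29.96 km/s

μ = GM = 6.674×10⁻¹¹ × 5.683×10²⁶ = 3.793×10¹⁶ m³/s².
r_p = 58230 + 9617 = 67847 km = 6.7847×10⁷ m.
r_a = 58230 + 217600 = 275830 km = 2.7583×10⁸ m.
Semi-major axis a = (r_p + r_a)/2 = 1.7184×10⁵ km = 1.718×10⁸ m.
Vis-viva: v² = μ(2/r − 1/a) = 3.793×10¹⁶ × (2.948×10⁻⁸ − 5.819×10⁻⁹) = 8.973×10⁸ m²/s².
v = 29960 m/s = 29.96 km/s.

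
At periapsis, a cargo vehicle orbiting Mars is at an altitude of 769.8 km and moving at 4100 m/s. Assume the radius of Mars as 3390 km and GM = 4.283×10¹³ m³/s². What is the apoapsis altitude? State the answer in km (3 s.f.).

r_p = 3390 + 769.8 = 4159.8 km = 4.160×10⁶ m.
Specific energy ε = v²/2 − μ/r = -1.891×10⁶ J/kg, so a = −μ/(2ε) = 1.132×10⁷ m.
The apsides satisfy r_p + r_a = 2a, so the apoapsis radius is 2a − r_p = 1.849×10⁷ m = 18488 km.
Apoapsis altitude = 18488 − 3390 = 15098 km.

apoapsis altitude ≈ 15100 km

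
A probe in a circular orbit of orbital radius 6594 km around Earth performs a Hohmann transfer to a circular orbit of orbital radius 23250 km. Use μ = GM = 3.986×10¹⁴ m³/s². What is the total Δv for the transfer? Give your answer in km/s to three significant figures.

Δv_total ≈ 3.32 km/s

r₁ = 6594 km = 6.594×10⁶ m.
r₂ = 23250 km = 2.325×10⁷ m.
Transfer ellipse a_t = (r₁ + r₂)/2 = 1.492×10⁷ m.
At r₁: circular v_c1 = √(μ/r₁) = 7775 m/s; transfer-perigee v_p = √[μ(2/r₁ − 1/a_t)] = 9705 m/s.
Δv₁ = v_p − v_c1 = 1930 m/s.
At r₂: circular v_c2 = √(μ/r₂) = 4141 m/s; transfer-apogee v_a = √[μ(2/r₂ − 1/a_t)] = 2752 m/s.
Δv₂ = v_c2 − v_a = 1388 m/s.
Total Δv = Δv₁ + Δv₂ = 3318 m/s = 3.318 km/s.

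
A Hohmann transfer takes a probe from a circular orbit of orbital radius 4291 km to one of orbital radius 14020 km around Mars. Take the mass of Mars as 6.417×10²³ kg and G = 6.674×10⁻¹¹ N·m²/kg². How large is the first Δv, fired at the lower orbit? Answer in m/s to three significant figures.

μ = GM = 6.674×10⁻¹¹ × 6.417×10²³ = 4.283×10¹³ m³/s².
r₁ = 4291 km = 4.291×10⁶ m.
r₂ = 14020 km = 1.402×10⁷ m.
Transfer ellipse a_t = (r₁ + r₂)/2 = 9.156×10⁶ m.
At r₁: circular v_c1 = √(μ/r₁) = 3159 m/s; transfer-periapsis v_p = √[μ(2/r₁ − 1/a_t)] = 3909 m/s.
Δv₁ = v_p − v_c1 = 750.2 m/s.

Δv ≈ 750 m/s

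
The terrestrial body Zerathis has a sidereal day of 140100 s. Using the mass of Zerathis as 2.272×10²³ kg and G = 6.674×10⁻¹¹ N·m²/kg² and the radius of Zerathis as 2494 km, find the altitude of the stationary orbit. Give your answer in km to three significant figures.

h_sync ≈ 17100 km

μ = GM = 6.674×10⁻¹¹ × 2.272×10²³ = 1.516×10¹³ m³/s².
A synchronous orbit has period T, so by Kepler's third law a = (μT²/4π²)^(1/3).
μT²/4π² = 1.516×10¹³ × (1.401×10⁵)² / 39.48 = 7.539×10²¹ m³.
a = 1.961×10⁷ m = 19608 km.
Altitude h = a − R = 19608 − 2494 = 17114 km.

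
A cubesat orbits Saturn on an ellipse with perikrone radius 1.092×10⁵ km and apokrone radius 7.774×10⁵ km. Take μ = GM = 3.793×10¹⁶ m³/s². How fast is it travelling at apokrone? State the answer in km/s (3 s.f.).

v ≈ 3.47 km/s

Semi-major axis a = (r_p + r_a)/2 = 4.4330×10⁵ km = 4.433×10⁸ m.
Vis-viva: v² = μ(2/r − 1/a) = 3.793×10¹⁶ × (2.573×10⁻⁹ − 2.256×10⁻⁹) = 1.202×10⁷ m²/s².
v = 3467 m/s = 3.467 km/s.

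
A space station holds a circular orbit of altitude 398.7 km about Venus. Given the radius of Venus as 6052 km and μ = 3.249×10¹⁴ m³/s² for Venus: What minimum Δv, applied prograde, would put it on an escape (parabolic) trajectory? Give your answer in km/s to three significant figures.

r = 6052 + 398.7 = 6450.7 km = 6.4507×10⁶ m.
Circular speed v_c = √(μ/r) = 7097 m/s.
Escape speed v_esc = √(2μ/r) = √2 × v_c = 10040 m/s.
Δv = v_esc − v_c = 2940 m/s = 2.940 km/s.

Δv ≈ 2.94 km/s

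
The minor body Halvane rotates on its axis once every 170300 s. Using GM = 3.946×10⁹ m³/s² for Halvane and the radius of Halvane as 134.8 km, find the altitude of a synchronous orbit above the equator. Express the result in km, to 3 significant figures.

A synchronous orbit has period T, so by Kepler's third law a = (μT²/4π²)^(1/3).
μT²/4π² = 3.946×10⁹ × (1.703×10⁵)² / 39.48 = 2.899×10¹⁸ m³.
a = 1.426×10⁶ m = 1425.9 km.
Altitude h = a − R = 1425.9 − 134.8 = 1291.1 km.

h_sync ≈ 1290 km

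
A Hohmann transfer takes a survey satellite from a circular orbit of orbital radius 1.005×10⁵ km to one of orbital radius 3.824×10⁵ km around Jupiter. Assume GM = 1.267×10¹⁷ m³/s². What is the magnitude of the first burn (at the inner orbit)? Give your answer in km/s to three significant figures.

Δv ≈ 9.18 km/s

r₁ = 1.005×10⁵ km = 1.005×10⁸ m.
r₂ = 3.824×10⁵ km = 3.824×10⁸ m.
Transfer ellipse a_t = (r₁ + r₂)/2 = 2.414×10⁸ m.
At r₁: circular v_c1 = √(μ/r₁) = 35510 m/s; transfer-perijove v_p = √[μ(2/r₁ − 1/a_t)] = 44680 m/s.
Δv₁ = v_p − v_c1 = 9178 m/s.
= 9.178 km/s.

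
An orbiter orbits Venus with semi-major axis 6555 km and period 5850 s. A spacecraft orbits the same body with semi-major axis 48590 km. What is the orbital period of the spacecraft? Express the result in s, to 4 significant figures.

Kepler's third law: T² ∝ a³, so T₂ = T₁ (a₂/a₁)^(3/2).
a₂/a₁ = 7.413, (a₂/a₁)^(3/2) = 20.18.
T₂ = 5850 × 20.18 = 1.181×10⁵ s.

T₂ ≈ 1.181×10⁵ s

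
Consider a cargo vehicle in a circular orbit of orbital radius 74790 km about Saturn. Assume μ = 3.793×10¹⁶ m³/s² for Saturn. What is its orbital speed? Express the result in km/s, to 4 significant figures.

r = 74790 km = 7.479×10⁷ m.
For a circular orbit v = √(μ/r) = √(3.793×10¹⁶ / 7.479×10⁷) = √(5.072×10⁸) = 22520 m/s.
That is 22.52 km/s.

v ≈ 22.52 km/s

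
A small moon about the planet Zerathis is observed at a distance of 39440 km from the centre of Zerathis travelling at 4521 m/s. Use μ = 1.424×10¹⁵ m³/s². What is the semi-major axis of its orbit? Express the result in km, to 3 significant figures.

r = 3.944×10⁷ m.
Specific orbital energy ε = v²/2 − μ/r = (4521)²/2 − 1.424×10¹⁵/3.944×10⁷ = -2.589×10⁷ J/kg.
Since ε = −μ/(2a), a = −μ/(2ε) = 2.751×10⁷ m = 27505 km.

a ≈ 27500 km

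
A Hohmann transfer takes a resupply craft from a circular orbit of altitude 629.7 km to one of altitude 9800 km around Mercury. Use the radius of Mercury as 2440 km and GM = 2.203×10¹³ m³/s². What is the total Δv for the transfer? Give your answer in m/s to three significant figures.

Δv_total ≈ 1200 m/s

r₁ = 2440 + 629.7 = 3069.7 km = 3.0697×10⁶ m.
r₂ = 2440 + 9800 = 12240 km = 1.2240×10⁷ m.
Transfer ellipse a_t = (r₁ + r₂)/2 = 7.655×10⁶ m.
At r₁: circular v_c1 = √(μ/r₁) = 2679 m/s; transfer-periherm v_p = √[μ(2/r₁ − 1/a_t)] = 3388 m/s.
Δv₁ = v_p − v_c1 = 708.6 m/s.
At r₂: circular v_c2 = √(μ/r₂) = 1342 m/s; transfer-apoherm v_a = √[μ(2/r₂ − 1/a_t)] = 849.6 m/s.
Δv₂ = v_c2 − v_a = 492.0 m/s.
Total Δv = Δv₁ + Δv₂ = 1201 m/s.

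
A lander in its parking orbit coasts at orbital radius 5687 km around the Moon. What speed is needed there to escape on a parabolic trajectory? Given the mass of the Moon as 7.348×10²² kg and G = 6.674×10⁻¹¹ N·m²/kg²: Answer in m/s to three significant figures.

μ = GM = 6.674×10⁻¹¹ × 7.348×10²² = 4.904×10¹² m³/s².
r = 5687 km = 5.687×10⁶ m.
Escape speed v_esc = √(2μ/r) = √(2 × 4.904×10¹² / 5.687×10⁶) = √(1.725×10⁶) = 1313 m/s.

v_esc ≈ 1310 m/s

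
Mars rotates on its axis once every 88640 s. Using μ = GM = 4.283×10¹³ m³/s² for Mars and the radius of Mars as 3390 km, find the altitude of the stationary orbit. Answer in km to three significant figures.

h_sync ≈ 17000 km

A synchronous orbit has period T, so by Kepler's third law a = (μT²/4π²)^(1/3).
μT²/4π² = 4.283×10¹³ × (8.864×10⁴)² / 39.48 = 8.524×10²¹ m³.
a = 2.043×10⁷ m = 20428 km.
Altitude h = a − R = 20428 − 3390 = 17038 km.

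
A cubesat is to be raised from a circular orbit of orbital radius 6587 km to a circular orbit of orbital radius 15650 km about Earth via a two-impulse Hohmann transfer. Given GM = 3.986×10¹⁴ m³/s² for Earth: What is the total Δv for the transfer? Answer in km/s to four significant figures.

Δv_total ≈ 2.612 km/s

r₁ = 6587 km = 6.587×10⁶ m.
r₂ = 15650 km = 1.565×10⁷ m.
Transfer ellipse a_t = (r₁ + r₂)/2 = 1.112×10⁷ m.
At r₁: circular v_c1 = √(μ/r₁) = 7779 m/s; transfer-perigee v_p = √[μ(2/r₁ − 1/a_t)] = 9229 m/s.
Δv₁ = v_p − v_c1 = 1450 m/s.
At r₂: circular v_c2 = √(μ/r₂) = 5047 m/s; transfer-apogee v_a = √[μ(2/r₂ − 1/a_t)] = 3884 m/s.
Δv₂ = v_c2 − v_a = 1162 m/s.
Total Δv = Δv₁ + Δv₂ = 2612 m/s = 2.612 km/s.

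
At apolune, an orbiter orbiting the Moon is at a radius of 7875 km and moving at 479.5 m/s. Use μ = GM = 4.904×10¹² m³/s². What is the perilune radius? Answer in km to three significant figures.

r_a = 7.875×10⁶ m.
Specific energy ε = v²/2 − μ/r = -5.078×10⁵ J/kg, so a = −μ/(2ε) = 4.829×10⁶ m.
The apsides satisfy r_p + r_a = 2a, so the perilune radius is 2a − r_a = 1.783×10⁶ m = 1782.9 km.

perilune radius ≈ 1780 km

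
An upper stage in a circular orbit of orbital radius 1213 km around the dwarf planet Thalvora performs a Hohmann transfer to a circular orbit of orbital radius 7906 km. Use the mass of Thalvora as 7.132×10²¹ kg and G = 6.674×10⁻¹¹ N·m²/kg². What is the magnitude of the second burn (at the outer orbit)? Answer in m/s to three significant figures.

Δv ≈ 119 m/s

μ = GM = 6.674×10⁻¹¹ × 7.132×10²¹ = 4.760×10¹¹ m³/s².
r₁ = 1213 km = 1.213×10⁶ m.
r₂ = 7906 km = 7.906×10⁶ m.
Transfer ellipse a_t = (r₁ + r₂)/2 = 4.560×10⁶ m.
At r₁: circular v_c1 = √(μ/r₁) = 626.4 m/s; transfer-periapsis v_p = √[μ(2/r₁ − 1/a_t)] = 824.9 m/s.
At r₂: circular v_c2 = √(μ/r₂) = 245.4 m/s; transfer-apoapsis v_a = √[μ(2/r₂ − 1/a_t)] = 126.6 m/s.
Δv₂ = v_c2 − v_a = 118.8 m/s.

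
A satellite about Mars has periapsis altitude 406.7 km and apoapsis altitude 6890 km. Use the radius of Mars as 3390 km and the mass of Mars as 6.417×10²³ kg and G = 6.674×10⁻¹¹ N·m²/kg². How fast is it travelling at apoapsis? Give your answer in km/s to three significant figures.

v ≈ 1.50 km/s

μ = GM = 6.674×10⁻¹¹ × 6.417×10²³ = 4.283×10¹³ m³/s².
r_p = 3390 + 406.7 = 3796.7 km = 3.7967×10⁶ m.
r_a = 3390 + 6890 = 10280 km = 1.0280×10⁷ m.
Semi-major axis a = (r_p + r_a)/2 = 7038.4 km = 7.038×10⁶ m.
Vis-viva: v² = μ(2/r − 1/a) = 4.283×10¹³ × (1.946×10⁻⁷ − 1.421×10⁻⁷) = 2.247×10⁶ m²/s².
v = 1499 m/s = 1.499 km/s.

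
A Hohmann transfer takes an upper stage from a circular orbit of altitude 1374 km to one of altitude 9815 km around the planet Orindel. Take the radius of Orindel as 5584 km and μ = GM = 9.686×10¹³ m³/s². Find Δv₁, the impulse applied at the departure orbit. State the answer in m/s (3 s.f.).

Δv ≈ 648 m/s

r₁ = 5584 + 1374 = 6958.0 km = 6.9580×10⁶ m.
r₂ = 5584 + 9815 = 15399 km = 1.5399×10⁷ m.
Transfer ellipse a_t = (r₁ + r₂)/2 = 1.118×10⁷ m.
At r₁: circular v_c1 = √(μ/r₁) = 3731 m/s; transfer-periapsis v_p = √[μ(2/r₁ − 1/a_t)] = 4379 m/s.
Δv₁ = v_p − v_c1 = 648.1 m/s.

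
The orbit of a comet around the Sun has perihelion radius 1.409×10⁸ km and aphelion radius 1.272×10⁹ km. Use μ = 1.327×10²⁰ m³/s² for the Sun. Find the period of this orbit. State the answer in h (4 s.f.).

Semi-major axis a = (r_p + r_a)/2 = (1.4090×10⁸ + 1.2720×10⁹)/2 = 7.0645×10⁸ km = 7.064×10¹¹ m.
By Kepler's third law T = 2π√(a³/μ) = 2π × 5.155×10⁷ = 3.239×10⁸ s.
= 89960 h.

T ≈ 89960 h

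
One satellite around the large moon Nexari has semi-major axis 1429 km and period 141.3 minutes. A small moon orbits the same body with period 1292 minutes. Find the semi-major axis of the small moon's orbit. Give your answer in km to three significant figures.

a₂ ≈ 6250 km

Kepler's third law: a³ ∝ T², so a₂ = a₁ (T₂/T₁)^(2/3).
T₂/T₁ = 9.144, (T₂/T₁)^(2/3) = 4.373.
a₂ = 1429 × 4.373 = 6249 km.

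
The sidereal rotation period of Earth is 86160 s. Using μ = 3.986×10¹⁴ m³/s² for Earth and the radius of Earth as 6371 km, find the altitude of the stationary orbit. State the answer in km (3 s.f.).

A synchronous orbit has period T, so by Kepler's third law a = (μT²/4π²)^(1/3).
μT²/4π² = 3.986×10¹⁴ × (8.616×10⁴)² / 39.48 = 7.495×10²² m³.
a = 4.216×10⁷ m = 42163 km.
Altitude h = a − R = 42163 − 6371 = 35792 km.

h_sync ≈ 35800 km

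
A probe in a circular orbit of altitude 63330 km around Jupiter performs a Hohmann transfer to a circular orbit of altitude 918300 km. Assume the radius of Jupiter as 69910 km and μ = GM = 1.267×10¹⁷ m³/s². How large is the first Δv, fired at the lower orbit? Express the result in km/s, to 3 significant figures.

Δv ≈ 10.1 km/s

r₁ = 69910 + 63330 = 133240 km = 1.3324×10⁸ m.
r₂ = 69910 + 918300 = 988210 km = 9.8821×10⁸ m.
Transfer ellipse a_t = (r₁ + r₂)/2 = 5.607×10⁸ m.
At r₁: circular v_c1 = √(μ/r₁) = 30840 m/s; transfer-perijove v_p = √[μ(2/r₁ − 1/a_t)] = 40940 m/s.
Δv₁ = v_p − v_c1 = 10100 m/s.
= 10.10 km/s.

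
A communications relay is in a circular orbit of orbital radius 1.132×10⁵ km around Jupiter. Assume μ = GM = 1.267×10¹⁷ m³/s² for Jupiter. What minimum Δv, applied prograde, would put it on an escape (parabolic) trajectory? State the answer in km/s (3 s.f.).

Δv ≈ 13.9 km/s

r = 1.132×10⁵ km = 1.132×10⁸ m.
Circular speed v_c = √(μ/r) = 33460 m/s.
Escape speed v_esc = √(2μ/r) = √2 × v_c = 47310 m/s.
Δv = v_esc − v_c = 13860 m/s = 13.86 km/s.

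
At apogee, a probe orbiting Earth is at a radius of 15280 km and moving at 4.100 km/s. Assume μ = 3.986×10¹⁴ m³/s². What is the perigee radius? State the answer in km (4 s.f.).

perigee radius ≈ 7263 km

r_a = 1.528×10⁷ m.
Specific energy ε = v²/2 − μ/r = -1.768×10⁷ J/kg, so a = −μ/(2ε) = 1.127×10⁷ m.
The apsides satisfy r_p + r_a = 2a, so the perigee radius is 2a − r_a = 7.263×10⁶ m = 7263.5 km.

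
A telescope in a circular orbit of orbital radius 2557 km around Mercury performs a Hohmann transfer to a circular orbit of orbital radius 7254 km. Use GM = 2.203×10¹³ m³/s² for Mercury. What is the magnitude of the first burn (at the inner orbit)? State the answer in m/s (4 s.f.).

Δv ≈ 634.1 m/s

r₁ = 2557 km = 2.557×10⁶ m.
r₂ = 7254 km = 7.254×10⁶ m.
Transfer ellipse a_t = (r₁ + r₂)/2 = 4.906×10⁶ m.
At r₁: circular v_c1 = √(μ/r₁) = 2935 m/s; transfer-periherm v_p = √[μ(2/r₁ − 1/a_t)] = 3569 m/s.
Δv₁ = v_p − v_c1 = 634.1 m/s.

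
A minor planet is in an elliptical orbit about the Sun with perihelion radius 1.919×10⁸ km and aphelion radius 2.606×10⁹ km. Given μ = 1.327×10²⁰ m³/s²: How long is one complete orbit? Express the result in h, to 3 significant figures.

Semi-major axis a = (r_p + r_a)/2 = (1.9190×10⁸ + 2.6060×10⁹)/2 = 1.3990×10⁹ km = 1.399×10¹² m.
By Kepler's third law T = 2π√(a³/μ) = 2π × 1.436×10⁸ = 9.025×10⁸ s.
= 2.507×10⁵ h.

T ≈ 251000 h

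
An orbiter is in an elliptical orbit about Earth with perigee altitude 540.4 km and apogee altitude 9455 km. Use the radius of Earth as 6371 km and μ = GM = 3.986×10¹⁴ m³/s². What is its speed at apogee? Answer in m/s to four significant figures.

v ≈ 3913 m/s

r_p = 6371 + 540.4 = 6911.4 km = 6.9114×10⁶ m.
r_a = 6371 + 9455 = 15826 km = 1.5826×10⁷ m.
Semi-major axis a = (r_p + r_a)/2 = 11369 km = 1.137×10⁷ m.
Vis-viva: v² = μ(2/r − 1/a) = 3.986×10¹⁴ × (1.264×10⁻⁷ − 8.796×10⁻⁸) = 1.531×10⁷ m²/s².
v = 3913 m/s.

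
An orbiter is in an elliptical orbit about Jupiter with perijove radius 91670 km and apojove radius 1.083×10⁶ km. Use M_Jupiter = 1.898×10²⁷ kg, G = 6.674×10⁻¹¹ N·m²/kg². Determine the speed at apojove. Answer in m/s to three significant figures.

v ≈ 4270 m/s

μ = GM = 6.674×10⁻¹¹ × 1.898×10²⁷ = 1.267×10¹⁷ m³/s².
Semi-major axis a = (r_p + r_a)/2 = 5.8734×10⁵ km = 5.873×10⁸ m.
Vis-viva: v² = μ(2/r − 1/a) = 1.267×10¹⁷ × (1.847×10⁻⁹ − 1.703×10⁻⁹) = 1.826×10⁷ m²/s².
v = 4273 m/s.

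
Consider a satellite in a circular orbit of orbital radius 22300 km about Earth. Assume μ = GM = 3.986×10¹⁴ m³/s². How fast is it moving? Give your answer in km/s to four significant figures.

r = 22300 km = 2.230×10⁷ m.
For a circular orbit v = √(μ/r) = √(3.986×10¹⁴ / 2.230×10⁷) = √(1.787×10⁷) = 4228 m/s.
That is 4.228 km/s.

v ≈ 4.228 km/s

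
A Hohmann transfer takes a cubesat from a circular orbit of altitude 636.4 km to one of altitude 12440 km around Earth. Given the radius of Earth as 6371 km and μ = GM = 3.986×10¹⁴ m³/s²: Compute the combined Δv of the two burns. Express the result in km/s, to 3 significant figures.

Δv_total ≈ 2.77 km/s

r₁ = 6371 + 636.4 = 7007.4 km = 7.0074×10⁶ m.
r₂ = 6371 + 12440 = 18811 km = 1.8811×10⁷ m.
Transfer ellipse a_t = (r₁ + r₂)/2 = 1.291×10⁷ m.
At r₁: circular v_c1 = √(μ/r₁) = 7542 m/s; transfer-perigee v_p = √[μ(2/r₁ − 1/a_t)] = 9104 m/s.
Δv₁ = v_p − v_c1 = 1562 m/s.
At r₂: circular v_c2 = √(μ/r₂) = 4603 m/s; transfer-apogee v_a = √[μ(2/r₂ − 1/a_t)] = 3391 m/s.
Δv₂ = v_c2 − v_a = 1212 m/s.
Total Δv = Δv₁ + Δv₂ = 2774 m/s = 2.774 km/s.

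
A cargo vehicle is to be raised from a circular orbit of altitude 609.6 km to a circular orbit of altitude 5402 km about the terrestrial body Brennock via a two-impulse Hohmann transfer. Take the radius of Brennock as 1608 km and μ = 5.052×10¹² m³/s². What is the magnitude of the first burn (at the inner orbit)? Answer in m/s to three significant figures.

r₁ = 1608 + 609.6 = 2217.6 km = 2.2176×10⁶ m.
r₂ = 1608 + 5402 = 7010.0 km = 7.0100×10⁶ m.
Transfer ellipse a_t = (r₁ + r₂)/2 = 4.614×10⁶ m.
At r₁: circular v_c1 = √(μ/r₁) = 1509 m/s; transfer-periapsis v_p = √[μ(2/r₁ − 1/a_t)] = 1860 m/s.
Δv₁ = v_p − v_c1 = 351.1 m/s.

Δv ≈ 351 m/s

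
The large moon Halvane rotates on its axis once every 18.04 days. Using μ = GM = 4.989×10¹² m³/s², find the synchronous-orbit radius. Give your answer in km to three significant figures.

r_sync ≈ 67500 km

T = 18.04 days = 1.559×10⁶ s.
A synchronous orbit has period T, so by Kepler's third law a = (μT²/4π²)^(1/3).
μT²/4π² = 4.989×10¹² × (1.559×10⁶)² / 39.48 = 3.070×10²³ m³.
a = 6.746×10⁷ m = 67461 km.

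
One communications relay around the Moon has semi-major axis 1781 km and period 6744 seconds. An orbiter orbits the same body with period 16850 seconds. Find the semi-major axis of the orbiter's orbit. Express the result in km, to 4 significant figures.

Kepler's third law: a³ ∝ T², so a₂ = a₁ (T₂/T₁)^(2/3).
T₂/T₁ = 2.499, (T₂/T₁)^(2/3) = 1.841.
a₂ = 1781 × 1.841 = 3279 km.

a₂ ≈ 3279 km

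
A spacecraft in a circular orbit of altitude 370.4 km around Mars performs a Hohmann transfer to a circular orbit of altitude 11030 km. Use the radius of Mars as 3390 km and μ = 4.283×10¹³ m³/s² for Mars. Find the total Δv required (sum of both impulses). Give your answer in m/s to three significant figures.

Δv_total ≈ 1490 m/s

r₁ = 3390 + 370.4 = 3760.4 km = 3.7604×10⁶ m.
r₂ = 3390 + 11030 = 14420 km = 1.4420×10⁷ m.
Transfer ellipse a_t = (r₁ + r₂)/2 = 9.090×10⁶ m.
At r₁: circular v_c1 = √(μ/r₁) = 3375 m/s; transfer-periapsis v_p = √[μ(2/r₁ − 1/a_t)] = 4251 m/s.
Δv₁ = v_p − v_c1 = 875.8 m/s.
At r₂: circular v_c2 = √(μ/r₂) = 1723 m/s; transfer-apoapsis v_a = √[μ(2/r₂ − 1/a_t)] = 1108 m/s.
Δv₂ = v_c2 − v_a = 615.0 m/s.
Total Δv = Δv₁ + Δv₂ = 1491 m/s.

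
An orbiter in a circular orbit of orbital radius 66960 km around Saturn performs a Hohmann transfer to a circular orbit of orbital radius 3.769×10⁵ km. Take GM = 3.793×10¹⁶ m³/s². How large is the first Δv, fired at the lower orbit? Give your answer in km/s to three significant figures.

Δv ≈ 7.22 km/s

r₁ = 66960 km = 6.696×10⁷ m.
r₂ = 3.769×10⁵ km = 3.769×10⁸ m.
Transfer ellipse a_t = (r₁ + r₂)/2 = 2.219×10⁸ m.
At r₁: circular v_c1 = √(μ/r₁) = 23800 m/s; transfer-perikrone v_p = √[μ(2/r₁ − 1/a_t)] = 31020 m/s.
Δv₁ = v_p − v_c1 = 7216 m/s.
= 7.216 km/s.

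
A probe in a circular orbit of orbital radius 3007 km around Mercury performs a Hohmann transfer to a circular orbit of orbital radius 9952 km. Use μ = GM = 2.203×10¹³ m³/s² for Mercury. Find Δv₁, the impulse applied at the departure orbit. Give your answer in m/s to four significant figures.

Δv ≈ 647.8 m/s

r₁ = 3007 km = 3.007×10⁶ m.
r₂ = 9952 km = 9.952×10⁶ m.
Transfer ellipse a_t = (r₁ + r₂)/2 = 6.480×10⁶ m.
At r₁: circular v_c1 = √(μ/r₁) = 2707 m/s; transfer-periherm v_p = √[μ(2/r₁ − 1/a_t)] = 3354 m/s.
Δv₁ = v_p − v_c1 = 647.8 m/s.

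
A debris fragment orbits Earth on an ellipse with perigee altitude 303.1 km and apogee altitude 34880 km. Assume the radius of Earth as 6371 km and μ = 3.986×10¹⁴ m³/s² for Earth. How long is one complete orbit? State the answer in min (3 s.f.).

T ≈ 615 min

r_p = 6371 + 303.1 = 6674.1 km = 6.6741×10⁶ m.
r_a = 6371 + 34880 = 41251 km = 4.1251×10⁷ m.
Semi-major axis a = (r_p + r_a)/2 = (6674.1 + 41251)/2 = 23963 km = 2.396×10⁷ m.
By Kepler's third law T = 2π√(a³/μ) = 2π × 5.875×10³ = 3.692×10⁴ s.
= 615.3 min.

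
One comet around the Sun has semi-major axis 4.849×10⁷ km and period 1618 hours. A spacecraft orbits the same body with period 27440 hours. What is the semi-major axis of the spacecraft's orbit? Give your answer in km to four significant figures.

a₂ ≈ 3.201×10⁸ km

Kepler's third law: a³ ∝ T², so a₂ = a₁ (T₂/T₁)^(2/3).
T₂/T₁ = 16.96, (T₂/T₁)^(2/3) = 6.601.
a₂ = 4.849×10⁷ × 6.601 = 3.201×10⁸ km.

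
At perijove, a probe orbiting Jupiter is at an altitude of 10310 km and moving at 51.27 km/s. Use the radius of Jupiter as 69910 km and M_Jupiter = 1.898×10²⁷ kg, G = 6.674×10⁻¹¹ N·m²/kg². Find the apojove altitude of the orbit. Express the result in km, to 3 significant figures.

apojove altitude ≈ 3.28×10⁵ km

μ = GM = 6.674×10⁻¹¹ × 1.898×10²⁷ = 1.267×10¹⁷ m³/s².
r_p = 69910 + 10310 = 80220 km = 8.022×10⁷ m.
Specific energy ε = v²/2 − μ/r = -2.648×10⁸ J/kg, so a = −μ/(2ε) = 2.392×10⁸ m.
The apsides satisfy r_p + r_a = 2a, so the apojove radius is 2a − r_p = 3.982×10⁸ m = 3.9823×10⁵ km.
Apojove altitude = 3.9823×10⁵ − 69910 = 3.2832×10⁵ km.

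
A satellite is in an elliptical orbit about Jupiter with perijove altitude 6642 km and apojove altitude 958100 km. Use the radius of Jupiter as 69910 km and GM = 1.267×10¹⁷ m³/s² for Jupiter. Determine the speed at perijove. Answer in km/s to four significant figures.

v ≈ 55.50 km/s

r_p = 69910 + 6642 = 76552 km = 7.6552×10⁷ m.
r_a = 69910 + 958100 = 1028000 km = 1.0280×10⁹ m.
Semi-major axis a = (r_p + r_a)/2 = 5.5228×10⁵ km = 5.523×10⁸ m.
Vis-viva: v² = μ(2/r − 1/a) = 1.267×10¹⁷ × (2.613×10⁻⁸ − 1.811×10⁻⁹) = 3.081×10⁹ m²/s².
v = 55500 m/s = 55.50 km/s.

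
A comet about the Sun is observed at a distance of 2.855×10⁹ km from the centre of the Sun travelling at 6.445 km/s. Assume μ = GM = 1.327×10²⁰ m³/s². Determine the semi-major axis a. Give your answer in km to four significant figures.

r = 2.855×10¹² m.
Vis-viva rearranged: 1/a = 2/r − v²/μ = 7.005×10⁻¹³ − 3.130×10⁻¹³ = 3.875×10⁻¹³ m⁻¹.
a = 2.581×10¹² m = 2.5806×10⁹ km.

a ≈ 2.581×10⁹ km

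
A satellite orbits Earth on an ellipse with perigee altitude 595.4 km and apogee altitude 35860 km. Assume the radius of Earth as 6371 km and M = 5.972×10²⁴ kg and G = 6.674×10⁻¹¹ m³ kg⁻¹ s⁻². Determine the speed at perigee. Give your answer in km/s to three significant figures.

v ≈ 9.91 km/s

μ = GM = 6.674×10⁻¹¹ × 5.972×10²⁴ = 3.986×10¹⁴ m³/s².
r_p = 6371 + 595.4 = 6966.4 km = 6.9664×10⁶ m.
r_a = 6371 + 35860 = 42231 km = 4.2231×10⁷ m.
Semi-major axis a = (r_p + r_a)/2 = 24599 km = 2.460×10⁷ m.
Vis-viva: v² = μ(2/r − 1/a) = 3.986×10¹⁴ × (2.871×10⁻⁷ − 4.065×10⁻⁸) = 9.822×10⁷ m²/s².
v = 9911 m/s = 9.911 km/s.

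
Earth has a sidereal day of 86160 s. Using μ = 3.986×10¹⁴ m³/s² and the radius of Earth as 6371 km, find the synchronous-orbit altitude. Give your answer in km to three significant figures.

A synchronous orbit has period T, so by Kepler's third law a = (μT²/4π²)^(1/3).
μT²/4π² = 3.986×10¹⁴ × (8.616×10⁴)² / 39.48 = 7.495×10²² m³.
a = 4.216×10⁷ m = 42163 km.
Altitude h = a − R = 42163 − 6371 = 35792 km.

h_sync ≈ 35800 km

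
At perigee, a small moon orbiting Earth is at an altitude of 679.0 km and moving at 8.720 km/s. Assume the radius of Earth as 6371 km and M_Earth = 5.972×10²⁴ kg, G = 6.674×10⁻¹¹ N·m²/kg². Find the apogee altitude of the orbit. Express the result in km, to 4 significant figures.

μ = GM = 6.674×10⁻¹¹ × 5.972×10²⁴ = 3.986×10¹⁴ m³/s².
r_p = 6371 + 679.0 = 7050.0 km = 7.050×10⁶ m.
Specific energy ε = v²/2 − μ/r = -1.852×10⁷ J/kg, so a = −μ/(2ε) = 1.076×10⁷ m.
The apsides satisfy r_p + r_a = 2a, so the apogee radius is 2a − r_p = 1.448×10⁷ m = 14476 km.
Apogee altitude = 14476 − 6371 = 8105.1 km.

apogee altitude ≈ 8105 km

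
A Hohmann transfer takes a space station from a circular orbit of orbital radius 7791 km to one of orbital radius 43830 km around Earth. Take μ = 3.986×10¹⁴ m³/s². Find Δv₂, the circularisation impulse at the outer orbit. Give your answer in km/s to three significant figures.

r₁ = 7791 km = 7.791×10⁶ m.
r₂ = 43830 km = 4.383×10⁷ m.
Transfer ellipse a_t = (r₁ + r₂)/2 = 2.581×10⁷ m.
At r₁: circular v_c1 = √(μ/r₁) = 7153 m/s; transfer-perigee v_p = √[μ(2/r₁ − 1/a_t)] = 9321 m/s.
At r₂: circular v_c2 = √(μ/r₂) = 3016 m/s; transfer-apogee v_a = √[μ(2/r₂ − 1/a_t)] = 1657 m/s.
Δv₂ = v_c2 − v_a = 1359 m/s.
= 1.359 km/s.

Δv ≈ 1.36 km/s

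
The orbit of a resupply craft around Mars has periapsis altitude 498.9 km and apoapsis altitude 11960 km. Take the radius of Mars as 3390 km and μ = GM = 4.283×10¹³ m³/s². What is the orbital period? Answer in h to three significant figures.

T ≈ 7.96 h

r_p = 3390 + 498.9 = 3888.9 km = 3.8889×10⁶ m.
r_a = 3390 + 11960 = 15350 km = 1.5350×10⁷ m.
Semi-major axis a = (r_p + r_a)/2 = (3888.9 + 15350)/2 = 9619.5 km = 9.619×10⁶ m.
By Kepler's third law T = 2π√(a³/μ) = 2π × 4.559×10³ = 2.864×10⁴ s.
= 7.957 h.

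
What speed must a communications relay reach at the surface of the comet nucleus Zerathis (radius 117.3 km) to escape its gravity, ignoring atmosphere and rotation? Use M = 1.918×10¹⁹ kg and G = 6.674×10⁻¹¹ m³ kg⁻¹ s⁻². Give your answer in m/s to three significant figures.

v_esc ≈ 148 m/s

μ = GM = 6.674×10⁻¹¹ × 1.918×10¹⁹ = 1.280×10⁹ m³/s².
r = R = 1.173×10⁵ m.
Escape speed v_esc = √(2μ/r) = √(2 × 1.280×10⁹ / 1.173×10⁵) = √(2.183×10⁴) = 147.7 m/s.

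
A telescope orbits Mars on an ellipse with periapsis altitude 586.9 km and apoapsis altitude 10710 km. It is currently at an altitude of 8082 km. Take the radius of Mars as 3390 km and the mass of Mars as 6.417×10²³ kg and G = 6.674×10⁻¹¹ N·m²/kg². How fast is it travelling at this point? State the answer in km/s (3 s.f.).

v ≈ 1.65 km/s

μ = GM = 6.674×10⁻¹¹ × 6.417×10²³ = 4.283×10¹³ m³/s².
r_p = 3390 + 586.9 = 3976.9 km = 3.9769×10⁶ m.
r_a = 3390 + 10710 = 14100 km = 1.4100×10⁷ m.
r = 3390 + 8082 = 11472 km = 1.147×10⁷ m.
Semi-major axis a = (r_p + r_a)/2 = 9038.5 km = 9.038×10⁶ m.
Vis-viva: v² = μ(2/r − 1/a) = 4.283×10¹³ × (1.743×10⁻⁷ − 1.106×10⁻⁷) = 2.728×10⁶ m²/s².
v = 1652 m/s = 1.652 km/s.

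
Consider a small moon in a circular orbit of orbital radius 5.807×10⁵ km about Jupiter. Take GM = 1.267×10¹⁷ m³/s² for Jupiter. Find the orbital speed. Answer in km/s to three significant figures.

r = 5.807×10⁵ km = 5.807×10⁸ m.
For a circular orbit v = √(μ/r) = √(1.267×10¹⁷ / 5.807×10⁸) = √(2.182×10⁸) = 14770 m/s.
That is 14.77 km/s.

v ≈ 14.8 km/s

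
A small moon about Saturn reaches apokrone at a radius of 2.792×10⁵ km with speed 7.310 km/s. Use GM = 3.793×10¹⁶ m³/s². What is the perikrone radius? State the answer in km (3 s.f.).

r_a = 2.792×10⁸ m.
Specific energy ε = v²/2 − μ/r = -1.091×10⁸ J/kg, so a = −μ/(2ε) = 1.738×10⁸ m.
The apsides satisfy r_p + r_a = 2a, so the perikrone radius is 2a − r_a = 6.835×10⁷ m = 68353 km.

perikrone radius ≈ 68400 km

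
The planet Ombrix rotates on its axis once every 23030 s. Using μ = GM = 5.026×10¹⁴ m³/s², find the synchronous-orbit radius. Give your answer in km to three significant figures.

r_sync ≈ 18900 km

A synchronous orbit has period T, so by Kepler's third law a = (μT²/4π²)^(1/3).
μT²/4π² = 5.026×10¹⁴ × (2.303×10⁴)² / 39.48 = 6.752×10²¹ m³.
a = 1.890×10⁷ m = 18901 km.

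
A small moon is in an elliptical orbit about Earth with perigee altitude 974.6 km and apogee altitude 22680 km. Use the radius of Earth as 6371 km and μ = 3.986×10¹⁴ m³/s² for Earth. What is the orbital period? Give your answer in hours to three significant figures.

r_p = 6371 + 974.6 = 7345.6 km = 7.3456×10⁶ m.
r_a = 6371 + 22680 = 29051 km = 2.9051×10⁷ m.
Semi-major axis a = (r_p + r_a)/2 = (7345.6 + 29051)/2 = 18198 km = 1.820×10⁷ m.
By Kepler's third law T = 2π√(a³/μ) = 2π × 3.888×10³ = 2.443×10⁴ s.
= 6.787 hours.

T ≈ 6.79 hours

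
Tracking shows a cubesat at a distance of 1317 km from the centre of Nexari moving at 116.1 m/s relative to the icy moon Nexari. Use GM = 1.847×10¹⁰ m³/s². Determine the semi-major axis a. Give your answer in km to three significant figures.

r = 1.317×10⁶ m.
Vis-viva rearranged: 1/a = 2/r − v²/μ = 1.519×10⁻⁶ − 7.298×10⁻⁷ = 7.888×10⁻⁷ m⁻¹.
a = 1.268×10⁶ m = 1267.7 km.

a ≈ 1270 km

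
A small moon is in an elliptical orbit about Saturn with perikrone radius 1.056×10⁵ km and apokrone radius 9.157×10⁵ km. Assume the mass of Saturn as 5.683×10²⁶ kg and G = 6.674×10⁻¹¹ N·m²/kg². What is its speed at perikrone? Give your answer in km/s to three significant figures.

μ = GM = 6.674×10⁻¹¹ × 5.683×10²⁶ = 3.793×10¹⁶ m³/s².
Semi-major axis a = (r_p + r_a)/2 = 5.1065×10⁵ km = 5.106×10⁸ m.
Vis-viva: v² = μ(2/r − 1/a) = 3.793×10¹⁶ × (1.894×10⁻⁸ − 1.958×10⁻⁹) = 6.441×10⁸ m²/s².
v = 25380 m/s = 25.38 km/s.

v ≈ 25.4 km/s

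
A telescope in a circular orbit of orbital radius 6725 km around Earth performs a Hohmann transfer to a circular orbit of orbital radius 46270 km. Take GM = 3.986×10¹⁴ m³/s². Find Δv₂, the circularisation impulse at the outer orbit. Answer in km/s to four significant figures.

Δv ≈ 1.456 km/s

r₁ = 6725 km = 6.725×10⁶ m.
r₂ = 46270 km = 4.627×10⁷ m.
Transfer ellipse a_t = (r₁ + r₂)/2 = 2.650×10⁷ m.
At r₁: circular v_c1 = √(μ/r₁) = 7699 m/s; transfer-perigee v_p = √[μ(2/r₁ − 1/a_t)] = 10170 m/s.
At r₂: circular v_c2 = √(μ/r₂) = 2935 m/s; transfer-apogee v_a = √[μ(2/r₂ − 1/a_t)] = 1479 m/s.
Δv₂ = v_c2 − v_a = 1456 m/s.
= 1.456 km/s.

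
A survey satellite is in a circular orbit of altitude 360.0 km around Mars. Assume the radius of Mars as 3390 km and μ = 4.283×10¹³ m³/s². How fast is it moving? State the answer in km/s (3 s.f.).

r = 3390 + 360.0 = 3750.0 km = 3.7500×10⁶ m.
For a circular orbit v = √(μ/r) = √(4.283×10¹³ / 3.750×10⁶) = √(1.142×10⁷) = 3380 m/s.
That is 3.380 km/s.

v ≈ 3.38 km/s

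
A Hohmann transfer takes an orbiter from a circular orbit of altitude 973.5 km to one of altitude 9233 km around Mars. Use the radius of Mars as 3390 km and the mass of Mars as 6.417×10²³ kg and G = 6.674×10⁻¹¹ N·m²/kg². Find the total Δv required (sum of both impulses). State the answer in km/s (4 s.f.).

Δv_total ≈ 1.208 km/s

μ = GM = 6.674×10⁻¹¹ × 6.417×10²³ = 4.283×10¹³ m³/s².
r₁ = 3390 + 973.5 = 4363.5 km = 4.3635×10⁶ m.
r₂ = 3390 + 9233 = 12623 km = 1.2623×10⁷ m.
Transfer ellipse a_t = (r₁ + r₂)/2 = 8.493×10⁶ m.
At r₁: circular v_c1 = √(μ/r₁) = 3133 m/s; transfer-periapsis v_p = √[μ(2/r₁ − 1/a_t)] = 3819 m/s.
Δv₁ = v_p − v_c1 = 686.5 m/s.
At r₂: circular v_c2 = √(μ/r₂) = 1842 m/s; transfer-apoapsis v_a = √[μ(2/r₂ − 1/a_t)] = 1320 m/s.
Δv₂ = v_c2 − v_a = 521.7 m/s.
Total Δv = Δv₁ + Δv₂ = 1208 m/s = 1.208 km/s.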